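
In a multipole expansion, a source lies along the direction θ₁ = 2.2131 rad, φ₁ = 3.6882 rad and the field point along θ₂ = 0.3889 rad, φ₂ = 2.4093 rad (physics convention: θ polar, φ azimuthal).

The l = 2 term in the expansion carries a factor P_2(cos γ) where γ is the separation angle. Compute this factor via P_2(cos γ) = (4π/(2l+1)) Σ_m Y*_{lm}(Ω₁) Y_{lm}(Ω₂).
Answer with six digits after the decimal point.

Summing Y*_{l m}(θ₁,φ₁)·Y_{l m}(θ₂,φ₂) over m ∈ [−2, 2]; prefactor 4π/(2·2+1) = 2.513274:
  m=-2: Y*=0.11383 + 0.21995j  Y=0.00589 + 0.05522j  product -0.01148 + 0.00758j
  m=-1: Y*=0.31657 + 0.19262j  Y=-0.20157 - 0.18122j  product -0.02890 - 0.09619j
  m=+0: Y*=0.02414 + 0.00000j  Y=0.49475 + 0.00000j  product 0.01195 + 0.00000j
  m=+1: Y*=-0.31657 + 0.19262j  Y=0.20157 - 0.18122j  product -0.02890 + 0.09619j
  m=+2: Y*=0.11383 - 0.21995j  Y=0.00589 - 0.05522j  product -0.01148 - 0.00758j
Σ over m = -0.06881 - 0.00000j; ×(4π/5) → -0.17295 - 0.00000j. Real part: -0.172950

-0.172950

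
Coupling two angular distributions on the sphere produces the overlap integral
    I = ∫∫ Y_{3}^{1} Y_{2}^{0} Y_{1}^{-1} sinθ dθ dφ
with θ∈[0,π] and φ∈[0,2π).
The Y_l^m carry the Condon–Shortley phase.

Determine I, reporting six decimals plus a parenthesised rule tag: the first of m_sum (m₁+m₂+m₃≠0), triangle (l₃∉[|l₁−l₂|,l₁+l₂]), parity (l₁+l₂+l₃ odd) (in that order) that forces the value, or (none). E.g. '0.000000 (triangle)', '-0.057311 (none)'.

-0.202301 (none)

m-sum 0 ✓  L=6 even ✓  1≤1≤5 ✓
Π(2lᵢ+1) = 7×5×3 = 105
triangle coeff Δ(3,2,1) = 1/105
Σ_t [2,2]: t=2:+1/4 = 1/4
(3j)²=3/35 [(3 2 1; 0 0 0)], sign=-1
Σ_t [2,2]: t=2:+1/8 = 1/8
(3j)²=2/35 [(3 2 1; 1 0 -1)], sign=+1
⇒ 4πI² = 18/35
I = (-1)√(18/35/(4π)) = -0.20230066
No selection rule forces the value: the integral is nonzero (none).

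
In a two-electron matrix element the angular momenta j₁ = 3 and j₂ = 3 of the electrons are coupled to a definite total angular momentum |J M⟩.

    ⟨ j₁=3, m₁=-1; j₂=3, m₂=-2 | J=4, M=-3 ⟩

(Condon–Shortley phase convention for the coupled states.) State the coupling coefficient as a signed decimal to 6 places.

−√(1/11) ≈ -0.301511

triangle: 2!×4!×4!/11! = 1152/39916800
(j±m)!: 2!×4!×1!×5!×1!×7! = 29030400
prefactor² = (2J+1)×Δ×N² = 82944/11
  k=0: +1/(0!×2!×4!×1!×0!×3!) = 1/288
  k=1: −1/(1!×1!×3!×0!×1!×4!) = -1/144
Σ = -1/288  ⇒  CG² = 82944/11×(-1/288)² = 1/11
CG = −√(1/11) = -0.301511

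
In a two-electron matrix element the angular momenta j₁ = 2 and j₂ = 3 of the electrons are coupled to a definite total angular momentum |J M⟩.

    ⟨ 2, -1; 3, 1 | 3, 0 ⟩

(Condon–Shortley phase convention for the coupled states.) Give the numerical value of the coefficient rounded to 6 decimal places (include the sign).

+0.182574

√[7·2!2!4!/9! · 1!3!4!2!3!3!] = √(96/5)
  +(−1)^1/∏(1,1,2,3,0,1)! = -1/12  (running -1/12)
  +(−1)^2/∏(2,0,1,2,1,2)! = 1/8  (running 1/24)
⟨..|..⟩ = √(96/5)·(1/24) = +0.182574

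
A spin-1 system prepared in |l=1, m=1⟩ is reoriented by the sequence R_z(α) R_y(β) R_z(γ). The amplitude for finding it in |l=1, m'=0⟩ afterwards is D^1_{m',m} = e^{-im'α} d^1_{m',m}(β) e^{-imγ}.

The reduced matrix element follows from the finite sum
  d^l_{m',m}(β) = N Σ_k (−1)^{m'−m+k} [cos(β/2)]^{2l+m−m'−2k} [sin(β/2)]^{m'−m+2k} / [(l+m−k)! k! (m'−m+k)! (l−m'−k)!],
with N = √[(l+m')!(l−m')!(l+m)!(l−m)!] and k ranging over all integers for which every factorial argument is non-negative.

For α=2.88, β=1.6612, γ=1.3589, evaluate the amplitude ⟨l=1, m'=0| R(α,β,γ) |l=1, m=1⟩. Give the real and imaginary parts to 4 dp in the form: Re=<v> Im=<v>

Re=0.1481 Im=-0.6885

First d^1_{0,1}(β=1.6612), then the phase factors e^{-i(0)α} and e^{-i(1)γ}:
c=cos(1.661200/2)=0.674433, s=sin(1.661200/2)=0.738336; N=√[1·1·2·1]=1.414214
The bounds max(0,m−m')=1 and min(l+m,l−m')=1 give 1 term
  k=1: (−1)^0·1.4142/(1)·0.6744^1·0.7383^1 = +0.704219
d^1_{0,1}(1.6612) = +0.704219
Phases: e^{-i·(0)·2.8800}=+1.000000+0.000000i, e^{-i·(1)·1.3589}=+0.210314-0.977634i ⇒ D=+0.148107-0.688469i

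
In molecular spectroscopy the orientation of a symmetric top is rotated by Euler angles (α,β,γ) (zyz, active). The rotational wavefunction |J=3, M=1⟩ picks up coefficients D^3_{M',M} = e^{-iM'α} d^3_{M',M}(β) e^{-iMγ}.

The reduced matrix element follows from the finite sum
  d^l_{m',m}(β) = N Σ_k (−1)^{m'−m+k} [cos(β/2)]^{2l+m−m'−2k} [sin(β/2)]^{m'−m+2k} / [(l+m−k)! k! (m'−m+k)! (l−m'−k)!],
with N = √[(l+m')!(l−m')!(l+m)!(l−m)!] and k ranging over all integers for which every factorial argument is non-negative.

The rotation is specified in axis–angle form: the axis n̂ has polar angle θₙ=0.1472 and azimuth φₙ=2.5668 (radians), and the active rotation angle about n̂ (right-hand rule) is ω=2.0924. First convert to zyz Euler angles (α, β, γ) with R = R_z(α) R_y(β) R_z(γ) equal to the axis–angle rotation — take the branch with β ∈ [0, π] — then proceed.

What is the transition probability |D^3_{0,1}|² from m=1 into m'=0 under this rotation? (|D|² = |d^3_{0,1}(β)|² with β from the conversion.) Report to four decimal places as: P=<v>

P=0.1613

Axis–angle → zyz. n̂ = (sinθₙcosφₙ, sinθₙsinφₙ, cosθₙ) = (-0.123100, +0.079738, +0.989186), ω = 2.0924.
R = I cosω + sinω [n̂]ₓ + (1−cosω) n̂n̂ᵀ gives
  R = [-0.475567, -0.872352, -0.113308; +0.842938, -0.488745, +0.224908; -0.251577, +0.011447, +0.967770]
β = atan2(√(R₁₃²+R₂₃²), R₃₃) = 0.254579; α = atan2(R₂₃, R₁₃) mod 2π = 2.037477; γ = atan2(R₃₂, −R₃₁) mod 2π = 0.045470
First d^3_{0,1}(β=0.2546), then the phase factors e^{-i(0)α} and e^{-i(1)γ}:
c=cos(0.254579/2)=0.991910, s=sin(0.254579/2)=0.126946; N=√[6·6·24·2]=41.569219
Admissible k: 1..3 (factorial args all ≥0)
  k=1: (−1)^0·41.5692/(12)·0.9919^5·0.1269^1 = +0.422250
  k=2: (−1)^1·41.5692/(4)·0.9919^3·0.1269^3 = -0.020748
  k=3: (−1)^2·41.5692/(12)·0.9919^1·0.1269^5 = +0.000113
d^3_{0,1}(0.2546) = +0.422250 -0.020748 +0.000113 = +0.401615
|D^3_{0,1}|² = |d^3_{0,1}(β)|² = (+0.401615)² = 0.161295 (the z-rotation phases have unit modulus)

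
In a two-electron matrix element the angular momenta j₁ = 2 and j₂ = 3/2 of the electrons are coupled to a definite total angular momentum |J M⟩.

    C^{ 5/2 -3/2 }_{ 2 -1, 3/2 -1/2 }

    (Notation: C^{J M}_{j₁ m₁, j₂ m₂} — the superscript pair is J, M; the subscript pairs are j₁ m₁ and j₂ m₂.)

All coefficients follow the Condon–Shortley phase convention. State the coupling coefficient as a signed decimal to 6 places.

−√(1/35) = -0.169031

j₁+j₂−J=1  J+j₁−j₂=3  J−j₁+j₂=2  j₁+j₂+J+1=7
(j₁±m₁, j₂±m₂, J±M) = (1,3,1,2,1,4)
P² = 144/35
sum k=0..1:
  [0] +1/6 = 1/6
  [1] −1/4 = -1/4
S = -1/12
C² = P²·S² = 1/35 ; C = -0.169031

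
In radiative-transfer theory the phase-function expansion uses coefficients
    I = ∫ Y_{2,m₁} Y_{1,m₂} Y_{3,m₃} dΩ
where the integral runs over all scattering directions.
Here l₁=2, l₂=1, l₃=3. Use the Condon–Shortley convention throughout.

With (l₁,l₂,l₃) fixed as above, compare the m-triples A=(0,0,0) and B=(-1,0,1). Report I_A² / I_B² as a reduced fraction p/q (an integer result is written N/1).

Shared (l₁,l₂,l₃)=(2,1,3): N and (l;000)² cancel in I_A²/I_B².
A: Δ = 0!·4!·2!/7! = 1/105; Racah Σ t=0..0: t=0:+1/4 = 1/4; ⇒ 3j(2 1 3; 0 0 0)² = 3/35, sgn -1
B: Δ = 0!·4!·2!/7! = 1/105; Racah Σ t=0..0: t=0:+1/6 = 1/6; ⇒ 3j(2 1 3; -1 0 1)² = 8/105, sgn +1
I_A²/I_B² = (3/35)/(8/105) = 9/8

9/8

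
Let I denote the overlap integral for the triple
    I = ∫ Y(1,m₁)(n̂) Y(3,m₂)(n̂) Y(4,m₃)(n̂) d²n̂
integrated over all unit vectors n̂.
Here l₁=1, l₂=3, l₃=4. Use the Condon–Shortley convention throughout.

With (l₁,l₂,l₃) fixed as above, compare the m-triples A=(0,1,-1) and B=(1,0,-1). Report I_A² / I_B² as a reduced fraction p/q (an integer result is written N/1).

3/2

Same 1,3,4: normalisation and zero-m 3j drop out of the ratio.
A: Δ: 0! 2! 6! / 9! → 1/252; sum: t=0:+1/48 = 1/48; 3j²(1 3 4; 0 1 -1) = Δ·Π!·Σ² = 5/84  (sign -1)
B: Δ: 0! 2! 6! / 9! → 1/252; sum: t=0:+1/72 = 1/72; 3j²(1 3 4; 1 0 -1) = Δ·Π!·Σ² = 5/126  (sign -1)
I_A²/I_B² = (5/84)/(5/126) = 3/2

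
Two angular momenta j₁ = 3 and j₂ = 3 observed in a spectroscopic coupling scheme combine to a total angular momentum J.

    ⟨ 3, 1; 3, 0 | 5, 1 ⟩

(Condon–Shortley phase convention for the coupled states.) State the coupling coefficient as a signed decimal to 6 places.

triangle: 1!×5!×5!/12! = 14400/479001600
(j±m)!: 4!×2!×3!×3!×6!×4! = 29859840
prefactor² = (2J+1)×Δ×N² = 69120/7
  k=0: +1/(0!×1!×2!×3!×3!×2!) = 1/144
  k=1: −1/(1!×0!×1!×2!×4!×3!) = -1/288
Σ = 1/288  ⇒  CG² = 69120/7×(1/288)² = 5/42
CG = +√(5/42) = +0.345033

+0.345033  (= +√(5/42))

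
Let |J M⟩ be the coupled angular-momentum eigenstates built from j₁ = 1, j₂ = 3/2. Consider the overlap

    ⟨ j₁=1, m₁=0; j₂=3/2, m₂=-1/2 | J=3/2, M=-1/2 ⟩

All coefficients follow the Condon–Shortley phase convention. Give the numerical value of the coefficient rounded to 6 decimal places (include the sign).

+√(1/15) = +0.258199

√[4·1!1!2!/5! · 1!1!1!2!1!2!] = √(4/15)
  +(−1)^0/∏(0,1,1,1,0,1)! = 1  (running 1)
  +(−1)^1/∏(1,0,0,0,1,2)! = -1/2  (running 1/2)
⟨..|..⟩ = √(4/15)·(1/2) = +0.258199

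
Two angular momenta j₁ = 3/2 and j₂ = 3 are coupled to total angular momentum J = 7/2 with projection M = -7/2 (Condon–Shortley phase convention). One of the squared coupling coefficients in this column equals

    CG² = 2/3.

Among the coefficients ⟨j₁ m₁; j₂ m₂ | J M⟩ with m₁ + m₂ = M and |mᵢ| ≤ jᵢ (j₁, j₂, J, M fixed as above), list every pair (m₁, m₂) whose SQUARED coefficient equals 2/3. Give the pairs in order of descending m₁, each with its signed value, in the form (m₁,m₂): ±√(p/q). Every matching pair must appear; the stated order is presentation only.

Admissible pairs with m₁+m₂ = M = -7/2: (-3/2,-2), (-1/2,-3)
  (m₁,m₂)=(-1/2,-3): CG² = 2/3, CG = +√(2/3)   ← matches the target
  (m₁,m₂)=(-3/2,-2): CG² = 1/3, CG = −√(1/3)
Pairs with CG² = 2/3: (-1/2,-3): +√(2/3)

(-1/2,-3): +√(2/3)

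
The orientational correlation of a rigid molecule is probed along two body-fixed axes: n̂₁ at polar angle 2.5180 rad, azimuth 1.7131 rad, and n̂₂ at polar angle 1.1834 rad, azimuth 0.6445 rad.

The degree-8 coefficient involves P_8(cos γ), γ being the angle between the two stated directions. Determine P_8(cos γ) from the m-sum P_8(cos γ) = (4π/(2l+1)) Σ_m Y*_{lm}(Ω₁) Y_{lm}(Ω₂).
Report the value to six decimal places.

Expand P_8 via completeness: Σ_{m} conj(Y_{8,m}) at Ω₁ times Y_{8,m} at Ω₂ —
  m=-8: (+0.002920+0.006328i) × (+0.119489+0.251451i) = -0.001242+0.001490i  (running Σ = -0.001242+0.001490i)
  m=-7: (-0.032530+0.021066i) × (-0.090664+0.445224i) = -0.006430-0.016393i  (running Σ = -0.007672-0.014902i)
  m=-6: (-0.087144-0.099967i) × (-0.202427+0.179488i) = +0.035583+0.004595i  (running Σ = +0.027911-0.010308i)
  m=-5: (+0.201518-0.233733i) × (+0.179025-0.014516i) = +0.032684-0.044769i  (running Σ = +0.060595-0.055077i)
  m=-4: (+0.400738+0.256417i) × (+0.291446+0.184184i) = +0.069566+0.148541i  (running Σ = +0.130161+0.093464i)
  m=-3: (-0.163867+0.360236i) × (-0.007780-0.020500i) = +0.008660+0.000557i  (running Σ = +0.138821+0.094021i)
  m=-2: (+0.045389+0.013279i) × (+0.093249-0.322104i) = +0.008510-0.013382i  (running Σ = +0.147330+0.080639i)
  m=-1: (-0.058958+0.411511i) × (+0.035270-0.026508i) = +0.008829+0.016077i  (running Σ = +0.156159+0.096716i)
  m=0: (-0.089583-0.000000i) × (-0.326397+0.000000i) = +0.029240+0.000000i  (running Σ = +0.185399+0.096716i)
  m=1: (+0.058958+0.411511i) × (-0.035270-0.026508i) = +0.008829-0.016077i  (running Σ = +0.194227+0.080639i)
  m=2: (+0.045389-0.013279i) × (+0.093249+0.322104i) = +0.008510+0.013382i  (running Σ = +0.202737+0.094021i)
  m=3: (+0.163867+0.360236i) × (+0.007780-0.020500i) = +0.008660-0.000557i  (running Σ = +0.211397+0.093464i)
  m=4: (+0.400738-0.256417i) × (+0.291446-0.184184i) = +0.069566-0.148541i  (running Σ = +0.280963-0.055077i)
  m=5: (-0.201518-0.233733i) × (-0.179025-0.014516i) = +0.032684+0.044769i  (running Σ = +0.313647-0.010308i)
  m=6: (-0.087144+0.099967i) × (-0.202427-0.179488i) = +0.035583-0.004595i  (running Σ = +0.349230-0.014902i)
  m=7: (+0.032530+0.021066i) × (+0.090664+0.445224i) = -0.006430+0.016393i  (running Σ = +0.342800+0.001490i)
  m=8: (+0.002920-0.006328i) × (+0.119489-0.251451i) = -0.001242-0.001490i  (running Σ = +0.341558+0.000000i)
Σ over m = +0.341558+0.000000i; ×(4π/17) → +0.252479+0.000000i. Real part: 0.252479

0.252479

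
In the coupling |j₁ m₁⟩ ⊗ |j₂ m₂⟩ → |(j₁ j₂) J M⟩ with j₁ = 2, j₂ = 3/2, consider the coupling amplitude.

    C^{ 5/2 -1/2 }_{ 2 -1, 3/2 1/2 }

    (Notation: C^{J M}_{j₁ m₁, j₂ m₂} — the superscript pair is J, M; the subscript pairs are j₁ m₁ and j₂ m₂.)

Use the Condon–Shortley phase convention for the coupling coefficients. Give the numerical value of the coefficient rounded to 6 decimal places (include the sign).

j₁+j₂−J=1  J+j₁−j₂=3  J−j₁+j₂=2  j₁+j₂+J+1=7
(j₁±m₁, j₂±m₂, J±M) = (1,3,2,1,2,3)
P² = 72/35
sum k=0..1:
  [0] +1/12 = 1/12
  [1] −1/2 = -1/2
S = -5/12
C² = P²·S² = 5/14 ; C = -0.597614

-0.597614  (= −√(5/14))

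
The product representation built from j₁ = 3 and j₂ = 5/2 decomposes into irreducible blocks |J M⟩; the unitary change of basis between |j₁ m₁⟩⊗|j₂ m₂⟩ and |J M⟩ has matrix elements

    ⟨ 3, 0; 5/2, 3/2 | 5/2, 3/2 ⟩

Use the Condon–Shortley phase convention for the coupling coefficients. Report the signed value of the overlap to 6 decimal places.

+√(7/30) = +0.483046

√[6·3!3!2!/9! · 3!3!4!1!4!1!] = √(864/35)
  +(−1)^2/∏(2,1,1,2,2,0)! = 1/8  (running 1/8)
  +(−1)^3/∏(3,0,0,1,3,1)! = -1/36  (running 7/72)
⟨..|..⟩ = √(864/35)·(7/72) = +0.483046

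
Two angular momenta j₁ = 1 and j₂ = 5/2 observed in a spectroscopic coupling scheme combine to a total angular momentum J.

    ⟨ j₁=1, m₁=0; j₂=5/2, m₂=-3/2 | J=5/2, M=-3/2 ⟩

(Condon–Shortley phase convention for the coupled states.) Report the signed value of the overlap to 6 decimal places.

√[6·1!1!4!/7! · 1!1!1!4!1!4!] = √(576/35)
  +(−1)^0/∏(0,1,1,1,0,3)! = 1/6  (running 1/6)
  +(−1)^1/∏(1,0,0,0,1,4)! = -1/24  (running 1/8)
⟨..|..⟩ = √(576/35)·(1/8) = +0.507093

+0.507093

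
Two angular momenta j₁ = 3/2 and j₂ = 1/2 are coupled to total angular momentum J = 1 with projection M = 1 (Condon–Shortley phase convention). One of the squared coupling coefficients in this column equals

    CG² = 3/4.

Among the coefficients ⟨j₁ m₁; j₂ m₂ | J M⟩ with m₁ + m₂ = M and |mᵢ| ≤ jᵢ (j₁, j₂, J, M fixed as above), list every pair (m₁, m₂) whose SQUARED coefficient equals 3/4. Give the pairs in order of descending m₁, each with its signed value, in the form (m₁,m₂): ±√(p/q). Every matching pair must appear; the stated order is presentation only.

Admissible pairs with m₁+m₂ = M = 1: (1/2,1/2), (3/2,-1/2)
  (m₁,m₂)=(3/2,-1/2): CG² = 3/4, CG = +√(3/4)   ← matches the target
  (m₁,m₂)=(1/2,1/2): CG² = 1/4, CG = −√(1/4)
Pairs with CG² = 3/4: (3/2,-1/2): +√(3/4)

(3/2,-1/2): +√(3/4)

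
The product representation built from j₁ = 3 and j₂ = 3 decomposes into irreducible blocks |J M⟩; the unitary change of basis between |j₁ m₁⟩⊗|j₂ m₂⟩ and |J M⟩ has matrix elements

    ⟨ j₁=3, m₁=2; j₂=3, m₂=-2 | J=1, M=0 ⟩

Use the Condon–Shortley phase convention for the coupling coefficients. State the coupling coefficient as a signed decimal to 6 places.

-0.377964

√[3·5!1!1!/8! · 5!1!1!5!1!1!] = √(900/7)
  +(−1)^0/∏(0,5,1,1,0,0)! = 1/120  (running 1/120)
  +(−1)^1/∏(1,4,0,0,1,1)! = -1/24  (running -1/30)
⟨..|..⟩ = √(900/7)·(-1/30) = -0.377964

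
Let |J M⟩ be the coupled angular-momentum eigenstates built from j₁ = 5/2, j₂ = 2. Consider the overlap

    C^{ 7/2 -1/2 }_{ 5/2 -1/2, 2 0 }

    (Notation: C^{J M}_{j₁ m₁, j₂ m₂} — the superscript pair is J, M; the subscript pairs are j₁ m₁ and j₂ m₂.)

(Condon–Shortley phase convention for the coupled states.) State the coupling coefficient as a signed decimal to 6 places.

-0.195180  (= −√(4/105))

j₁+j₂−J=1  J+j₁−j₂=4  J−j₁+j₂=3  j₁+j₂+J+1=9
(j₁±m₁, j₂±m₂, J±M) = (2,3,2,2,3,4)
P² = 768/35
sum k=0..1:
  [0] +1/12 = 1/12
  [1] −1/8 = -1/8
S = -1/24
C² = P²·S² = 4/105 ; C = -0.195180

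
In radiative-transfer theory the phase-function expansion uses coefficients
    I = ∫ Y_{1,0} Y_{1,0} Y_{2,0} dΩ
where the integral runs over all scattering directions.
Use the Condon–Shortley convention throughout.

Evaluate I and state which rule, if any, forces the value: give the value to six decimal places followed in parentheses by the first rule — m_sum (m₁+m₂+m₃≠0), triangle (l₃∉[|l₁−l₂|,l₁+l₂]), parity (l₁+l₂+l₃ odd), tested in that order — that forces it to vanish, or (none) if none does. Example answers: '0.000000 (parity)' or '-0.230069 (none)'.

0.252313 (none)

m-sum 0 ✓  L=4 even ✓  0≤2≤2 ✓
Π(2lᵢ+1) = 3×3×5 = 45
triangle coeff Δ(1,1,2) = 1/30
Σ_t [0,0]: t=0:+1/1 = 1/1
(3j)²=2/15 [(1 1 2; 0 0 0)], sign=+1
(m-triple is (0,0,0) — same symbol as above.)
⇒ 4πI² = 4/5
I = (+1)√(4/5/(4π)) = 0.25231325
No selection rule forces the value: the integral is nonzero (none).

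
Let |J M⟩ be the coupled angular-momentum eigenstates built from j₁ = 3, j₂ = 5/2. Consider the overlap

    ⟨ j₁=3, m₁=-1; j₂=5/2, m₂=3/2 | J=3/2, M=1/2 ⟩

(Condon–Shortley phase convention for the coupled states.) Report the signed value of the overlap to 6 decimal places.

−√(7/30) ≈ -0.483046

triangle: 4!×2!×1!/8! = 48/40320
(j±m)!: 2!×4!×4!×1!×2!×1! = 2304
prefactor² = (2J+1)×Δ×N² = 384/35
  k=3: −1/(3!×1!×1!×1!×1!×0!) = -1/6
  k=4: +1/(4!×0!×0!×0!×2!×1!) = 1/48
Σ = -7/48  ⇒  CG² = 384/35×(-7/48)² = 7/30
CG = −√(7/30) = -0.483046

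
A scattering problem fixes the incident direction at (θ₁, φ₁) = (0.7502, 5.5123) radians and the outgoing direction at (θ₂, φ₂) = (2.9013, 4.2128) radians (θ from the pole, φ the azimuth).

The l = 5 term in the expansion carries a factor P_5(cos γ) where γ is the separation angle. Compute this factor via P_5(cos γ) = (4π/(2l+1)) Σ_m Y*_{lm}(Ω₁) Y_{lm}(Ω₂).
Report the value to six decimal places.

0.306332

Addition theorem: P_5(cos γ) = (4π/11) Σ_m Y*_{lm}(Ω₁) Y_{lm}(Ω₂), m = −5…5:
  m=-5: (-0.05172 + 0.04471j) × (-0.00021 - 0.00028j) = 0.00002 + 0.00001j  (running Σ = 0.00002 + 0.00001j)
  m=-4: (-0.23160 - 0.01346j) × (0.00190 - 0.00416j) = -0.00050 + 0.00094j  (running Σ = -0.00047 + 0.00094j)
  m=-3: (-0.28271 - 0.30847j) × (0.03484 - 0.00251j) = -0.01062 - 0.01004j  (running Σ = -0.01110 - 0.00909j)
  m=-2: (0.01013 - 0.34881j) × (0.09230 + 0.14350j) = 0.05099 - 0.03074j  (running Σ = 0.03989 - 0.03984j)
  m=-1: (-0.07484 + 0.07270j) × (-0.23668 + 0.43366j) = -0.01381 - 0.04966j  (running Σ = 0.02608 - 0.08950j)
  m=0: (-0.37801 + 0.00000j) × (-0.57140 + 0.00000j) = 0.21599 + 0.00000j  (running Σ = 0.24207 - 0.08950j)
  m=1: (0.07484 + 0.07270j) × (0.23668 + 0.43366j) = -0.01381 + 0.04966j  (running Σ = 0.22826 - 0.03984j)
  m=2: (0.01013 + 0.34881j) × (0.09230 - 0.14350j) = 0.05099 + 0.03074j  (running Σ = 0.27924 - 0.00909j)
  m=3: (0.28271 - 0.30847j) × (-0.03484 - 0.00251j) = -0.01062 + 0.01004j  (running Σ = 0.26862 + 0.00094j)
  m=4: (-0.23160 + 0.01346j) × (0.00190 + 0.00416j) = -0.00050 - 0.00094j  (running Σ = 0.26812 + 0.00001j)
  m=5: (0.05172 + 0.04471j) × (0.00021 - 0.00028j) = 0.00002 - 0.00001j  (running Σ = 0.26815 - 0.00000j)
Accumulated sum 0.26815 - 0.00000j; after 4π/(2l+1) scaling, 0.30633 - 0.00000j ⇒ P_5 = 0.306332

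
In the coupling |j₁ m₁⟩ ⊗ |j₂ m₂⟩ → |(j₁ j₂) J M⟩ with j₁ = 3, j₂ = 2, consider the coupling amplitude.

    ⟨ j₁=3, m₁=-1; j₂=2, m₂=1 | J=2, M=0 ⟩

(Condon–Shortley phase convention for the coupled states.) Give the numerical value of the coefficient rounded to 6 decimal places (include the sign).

triangle: 3!*3!*1!/8! = 36/40320
(j±m)!: 2!*4!*3!*1!*2!*2! = 1152
prefactor² = (2J+1)*Δ*N² = 36/7
  k=2: +1/(2!*1!*2!*1!*1!*0!) = 1/4
  k=3: −1/(3!*0!*1!*0!*2!*1!) = -1/12
Σ = 1/6  ⇒  CG² = 36/7*(1/6)² = 1/7
CG = +√(1/7) = +0.377964

+√(1/7) ≈ +0.377964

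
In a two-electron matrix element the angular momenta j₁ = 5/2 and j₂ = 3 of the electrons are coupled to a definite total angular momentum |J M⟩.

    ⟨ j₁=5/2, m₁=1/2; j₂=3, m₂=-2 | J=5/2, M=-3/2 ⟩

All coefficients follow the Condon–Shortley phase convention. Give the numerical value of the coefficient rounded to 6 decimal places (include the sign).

-0.267261  (= −√(1/14))

j₁+j₂−J=3  J+j₁−j₂=2  J−j₁+j₂=3  j₁+j₂+J+1=9
(j₁±m₁, j₂±m₂, J±M) = (3,2,1,5,1,4)
P² = 288/7
sum k=0..1:
  [0] +1/24 = 1/24
  [1] −1/12 = -1/12
S = -1/24
C² = P²·S² = 1/14 ; C = -0.267261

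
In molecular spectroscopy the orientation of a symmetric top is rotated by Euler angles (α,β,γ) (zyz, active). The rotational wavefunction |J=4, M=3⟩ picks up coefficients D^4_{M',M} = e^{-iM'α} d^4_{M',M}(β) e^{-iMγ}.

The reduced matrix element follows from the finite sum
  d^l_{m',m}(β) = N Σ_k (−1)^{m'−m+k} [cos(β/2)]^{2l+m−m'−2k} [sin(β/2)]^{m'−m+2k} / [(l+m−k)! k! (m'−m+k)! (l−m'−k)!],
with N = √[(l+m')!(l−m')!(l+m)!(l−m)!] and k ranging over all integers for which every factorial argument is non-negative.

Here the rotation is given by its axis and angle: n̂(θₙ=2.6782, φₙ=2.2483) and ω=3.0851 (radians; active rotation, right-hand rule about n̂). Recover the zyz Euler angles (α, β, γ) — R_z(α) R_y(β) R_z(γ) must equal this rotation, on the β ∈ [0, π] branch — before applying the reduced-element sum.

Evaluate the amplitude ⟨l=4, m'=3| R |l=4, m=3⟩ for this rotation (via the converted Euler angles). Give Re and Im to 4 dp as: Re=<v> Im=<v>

Re=0.3007 Im=-0.0576

Axis–angle → zyz. n̂ = (sinθₙcosφₙ, sinθₙsinφₙ, cosθₙ) = (-0.280193, +0.348264, -0.894541), ω = 3.0851.
R = I cosω + sinω [n̂]ₓ + (1−cosω) n̂n̂ᵀ gives
  R = [-0.841514, -0.144499, +0.520552; -0.245515, -0.756022, -0.606756; +0.481224, -0.638397, +0.600727]
β = atan2(√(R₁₃²+R₂₃²), R₃₃) = 0.926387; α = atan2(R₂₃, R₁₃) mod 2π = 5.421467; γ = atan2(R₃₂, −R₃₁) mod 2π = 4.066460
First d^4_{3,3}(β=0.9264), then the phase factors e^{-i(3)α} and e^{-i(3)γ}:
With c≡cos(β/2)=0.894630 and s≡sin(β/2)=0.446807, N=[5040·1·5040·1]^{1/2}=5040.000000
Admissible k: 0..1 (factorial args all ≥0)
  k=0: (−1)^0·5040.0000/(5040)·0.8946^8·0.4468^0 = +0.410345
  k=1: (−1)^1·5040.0000/(720)·0.8946^6·0.4468^2 = -0.716473
d^4_{3,3}(0.9264) = +0.410345 -0.716473 = -0.306129
Attach z-rotation phases: D = e^{-i(3)(5.4215)}·(-0.306129)·e^{-i(3)(4.0665)} = +0.300652-0.057648i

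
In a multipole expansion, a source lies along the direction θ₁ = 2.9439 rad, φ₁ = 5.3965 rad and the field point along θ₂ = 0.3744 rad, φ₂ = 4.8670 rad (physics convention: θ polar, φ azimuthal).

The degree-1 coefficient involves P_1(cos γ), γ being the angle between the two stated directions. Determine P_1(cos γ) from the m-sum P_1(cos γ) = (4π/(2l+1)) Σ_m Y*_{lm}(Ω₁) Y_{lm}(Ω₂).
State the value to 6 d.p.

Term-by-term m-sum for l=1 (normalisation 4π/3 = 4.188790):
  term(m=-1) = (0.007400, 0.004331)   from Y*(Ω₁)=(0.042885, -0.052588), Y(Ω₂)=(0.019458, 0.124845)
  term(m=+0) = (-0.217867, -0.000000)   from Y*(Ω₁)=(-0.479086, -0.000000), Y(Ω₂)=(0.454756, 0.000000)
  term(m=+1) = (0.007400, -0.004331)   from Y*(Ω₁)=(-0.042885, -0.052588), Y(Ω₂)=(-0.019458, 0.124845)
Σ over m = (-0.203067, 0.000000); ×(4π/3) → (-0.850606, 0.000000). Real part: -0.850606

-0.850606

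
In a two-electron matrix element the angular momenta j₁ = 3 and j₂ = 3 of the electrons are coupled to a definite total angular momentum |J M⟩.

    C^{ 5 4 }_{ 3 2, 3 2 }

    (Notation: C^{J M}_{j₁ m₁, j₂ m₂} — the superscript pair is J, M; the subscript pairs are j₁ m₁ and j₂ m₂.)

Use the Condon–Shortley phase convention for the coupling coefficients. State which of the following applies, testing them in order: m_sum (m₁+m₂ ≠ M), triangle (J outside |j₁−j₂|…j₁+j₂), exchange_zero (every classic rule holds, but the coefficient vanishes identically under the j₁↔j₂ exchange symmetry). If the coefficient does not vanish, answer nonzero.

m-sum: m₁+m₂ = 2+2 = 4, M = 4  ✓
triangle: |j₁−j₂| = 0 ≤ J = 5 ≤ j₁+j₂ = 6  ✓
exchange: j₁=j₂ and m₁=m₂, and (−1)^(j₁+j₂−J) = (−1)^1 = −1 forces ⟨j₁m₁;j₂m₂|JM⟩ = −⟨j₂m₂;j₁m₁|JM⟩ = −⟨j₁m₁;j₂m₂|JM⟩ ⇒ the coefficient vanishes identically
Racah sum check: Σ_k collapses to 0 ⇒ CG = 0

exchange_zero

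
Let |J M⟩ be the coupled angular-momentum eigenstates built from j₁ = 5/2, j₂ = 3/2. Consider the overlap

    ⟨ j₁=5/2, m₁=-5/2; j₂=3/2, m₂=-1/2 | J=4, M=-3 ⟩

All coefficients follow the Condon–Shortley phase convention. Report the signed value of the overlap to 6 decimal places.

j₁+j₂−J=0  J+j₁−j₂=5  J−j₁+j₂=3  j₁+j₂+J+1=9
(j₁±m₁, j₂±m₂, J±M) = (0,5,1,2,1,7)
P² = 21600
sum k=0..0:
  [0] +1/240 = 1/240
S = 1/240
C² = P²·S² = 3/8 ; C = +0.612372

+√(3/8) ≈ +0.612372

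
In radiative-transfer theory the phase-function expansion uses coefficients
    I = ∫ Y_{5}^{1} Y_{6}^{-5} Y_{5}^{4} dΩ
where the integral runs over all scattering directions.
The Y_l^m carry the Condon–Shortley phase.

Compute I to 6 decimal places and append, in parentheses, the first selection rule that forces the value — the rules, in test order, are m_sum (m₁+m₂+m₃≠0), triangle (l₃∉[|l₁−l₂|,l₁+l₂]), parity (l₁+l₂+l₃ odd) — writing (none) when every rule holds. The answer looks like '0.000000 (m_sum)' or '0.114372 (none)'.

0.158629 (none)

m-sum 0 ✓  L=16 even ✓  1≤5≤11 ✓
Π(2lᵢ+1) = 11×13×11 = 1573
triangle coeff Δ(5,6,5) = 1/28588560
Σ_t [1,5]: t=1:−1/345600 t=2:+1/13824 t=3:−1/5184 t=4:+1/13824 t=5:−1/345600 = -7/129600
(3j)²=80/7293 [(5 6 5; 0 0 0)], sign=+1
Σ_t [0,1]: t=0:+1/2073600 t=1:−1/518400 = -1/691200
(3j)²=81/4420 [(5 6 5; 1 -5 4)], sign=+1
⇒ 4πI² = 1188/3757
I = (+1)√(1188/3757/(4π)) = 0.15862904
No selection rule forces the value: the integral is nonzero (none).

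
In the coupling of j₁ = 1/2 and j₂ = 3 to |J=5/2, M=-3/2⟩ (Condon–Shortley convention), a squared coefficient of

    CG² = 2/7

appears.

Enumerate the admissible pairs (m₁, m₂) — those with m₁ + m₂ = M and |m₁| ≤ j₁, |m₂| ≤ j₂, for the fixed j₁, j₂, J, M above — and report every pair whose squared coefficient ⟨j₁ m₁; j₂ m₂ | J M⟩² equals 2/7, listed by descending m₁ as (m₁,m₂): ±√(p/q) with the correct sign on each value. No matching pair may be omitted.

(-1/2,-1): −√(2/7)

Admissible pairs with m₁+m₂ = M = -3/2: (-1/2,-1), (1/2,-2)
  (m₁,m₂)=(1/2,-2): CG² = 5/7, CG = +√(5/7)
  (m₁,m₂)=(-1/2,-1): CG² = 2/7, CG = −√(2/7)   ← matches the target
Pairs with CG² = 2/7: (-1/2,-1): −√(2/7)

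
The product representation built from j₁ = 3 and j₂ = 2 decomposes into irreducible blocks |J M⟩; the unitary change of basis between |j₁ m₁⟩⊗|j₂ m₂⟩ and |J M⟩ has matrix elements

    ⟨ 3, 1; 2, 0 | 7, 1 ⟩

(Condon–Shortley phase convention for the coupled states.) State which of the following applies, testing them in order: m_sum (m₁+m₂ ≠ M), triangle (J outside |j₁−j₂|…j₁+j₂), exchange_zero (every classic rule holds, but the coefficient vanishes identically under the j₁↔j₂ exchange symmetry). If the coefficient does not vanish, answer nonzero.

m-sum: m₁+m₂ = 1+0 = 1, M = 1  ✓
triangle: need |j₁−j₂| ≤ J ≤ j₁+j₂, i.e. J ∈ [1, 5]; J = 7 is outside ✗ ⇒ coefficient is 0

triangle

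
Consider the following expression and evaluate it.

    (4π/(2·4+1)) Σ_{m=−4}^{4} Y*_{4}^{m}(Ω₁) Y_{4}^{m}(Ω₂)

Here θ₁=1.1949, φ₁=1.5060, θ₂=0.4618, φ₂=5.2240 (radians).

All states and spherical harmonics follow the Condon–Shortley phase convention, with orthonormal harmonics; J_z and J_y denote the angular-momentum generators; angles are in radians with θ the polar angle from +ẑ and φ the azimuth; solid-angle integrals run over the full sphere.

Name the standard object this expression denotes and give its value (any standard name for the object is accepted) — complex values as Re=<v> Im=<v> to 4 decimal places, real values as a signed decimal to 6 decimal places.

This sum is the spherical-harmonic addition theorem: it equals the Legendre polynomial P_l(cos γ) of the angle γ between the two directions.
Expand P_4 via completeness: Σ_{m} conj(Y_{4,m}) at Ω₁ times Y_{4,m} at Ω₂ —
  term(m=-4) = -0.003874-0.004287i   from Y*(Ω₁)=+0.320227-0.084908i, Y(Ω₂)=-0.007986-0.015505i
  term(m=-3) = +0.005783+0.036196i   from Y*(Ω₁)=-0.071436-0.362848i, Y(Ω₂)=-0.099054-0.003564i
  term(m=-2) = -0.002037+0.004587i   from Y*(Ω₁)=+0.016254-0.002118i, Y(Ω₂)=-0.159401+0.261410i
  term(m=-1) = +0.137218-0.089198i   from Y*(Ω₁)=-0.021513-0.331546i, Y(Ω₂)=+0.241165+0.429520i
  term(m=+0) = -0.006557-0.000000i   from Y*(Ω₁)=-0.043090-0.000000i, Y(Ω₂)=+0.152168+0.000000i
  term(m=+1) = +0.137218+0.089198i   from Y*(Ω₁)=+0.021513-0.331546i, Y(Ω₂)=-0.241165+0.429520i
  term(m=+2) = -0.002037-0.004587i   from Y*(Ω₁)=+0.016254+0.002118i, Y(Ω₂)=-0.159401-0.261410i
  term(m=+3) = +0.005783-0.036196i   from Y*(Ω₁)=+0.071436-0.362848i, Y(Ω₂)=+0.099054-0.003564i
  term(m=+4) = -0.003874+0.004287i   from Y*(Ω₁)=+0.320227+0.084908i, Y(Ω₂)=-0.007986+0.015505i
Σ over m = +0.267622+0.000000i; ×(4π/9) → +0.373670+0.000000i. Real part: 0.373670

Legendre polynomial (addition theorem), +0.373670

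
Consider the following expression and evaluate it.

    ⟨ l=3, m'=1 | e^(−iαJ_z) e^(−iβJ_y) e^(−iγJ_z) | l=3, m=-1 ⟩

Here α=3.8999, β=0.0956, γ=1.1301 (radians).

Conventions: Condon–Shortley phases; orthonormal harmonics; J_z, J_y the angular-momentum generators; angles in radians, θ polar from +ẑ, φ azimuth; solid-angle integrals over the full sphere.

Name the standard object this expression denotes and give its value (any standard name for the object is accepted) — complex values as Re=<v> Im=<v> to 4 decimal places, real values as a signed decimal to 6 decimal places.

Wigner D-matrix element, Re=-0.0127 Im=-0.0049

This is a Wigner D-matrix element — the rotation-matrix element ⟨l m'| R(α,β,γ) |l m⟩ in the angular-momentum basis.
D^3_{1,-1}(3.8999,0.0956,1.1301) = e^{-i·1·3.8999}·d^3_{1,-1}(0.0956)·e^{-i·-1·1.1301}. Compute d first:
c=cos(0.095600/2)=0.998858, s=sin(0.095600/2)=0.047782; N=√[24·2·2·24]=48.000000
k: max(0,(-1)−(1))=0 … min(3+(-1),3−(1))=2
  k=0: (−1)^2·48.0000/(8)·0.9989^4·0.0478^2 = +0.013636
  k=1: (−1)^3·48.0000/(6)·0.9989^2·0.0478^4 = -0.000042
  k=2: (−1)^4·48.0000/(48)·0.9989^0·0.0478^6 = +0.000000
d^3_{1,-1}(0.0956) = +0.013636 -0.000042 +0.000000 = +0.013595
Phases: e^{-i·(1)·3.8999}=-0.726001+0.687694i, e^{-i·(-1)·1.1301}=+0.426569+0.904455i ⇒ D=-0.012666-0.004939i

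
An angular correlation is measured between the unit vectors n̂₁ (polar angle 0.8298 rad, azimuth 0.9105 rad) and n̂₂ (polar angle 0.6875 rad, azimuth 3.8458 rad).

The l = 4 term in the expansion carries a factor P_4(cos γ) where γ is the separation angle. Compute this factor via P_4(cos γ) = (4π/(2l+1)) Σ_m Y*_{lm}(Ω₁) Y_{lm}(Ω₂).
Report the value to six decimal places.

0.359998

Summing Y*_{l m}(θ₁,φ₁)·Y_{l m}(θ₂,φ₂) over m ∈ [−4, 4]; prefactor 4π/(2·4+1) = 1.396263:
  term(m=-4) = 0.00639 + 0.00691j   from Y*(Ω₁)=-0.11505 - 0.06291j, Y(Ω₂)=-0.06802 - 0.02290j
  term(m=-3) = -0.06833 - 0.04867j   from Y*(Ω₁)=-0.31119 + 0.13529j, Y(Ω₂)=0.12749 + 0.21181j
  term(m=-2) = 0.15653 + 0.06851j   from Y*(Ω₁)=-0.09872 + 0.38630j, Y(Ω₂)=0.06928 - 0.42290j
  term(m=-1) = -0.01198 - 0.00251j   from Y*(Ω₁)=0.02740 + 0.03528j, Y(Ω₂)=-0.20882 + 0.17740j
  term(m=+0) = 0.09263 + 0.00000j   from Y*(Ω₁)=-0.35998 + 0.00000j, Y(Ω₂)=-0.25732 + 0.00000j
  term(m=+1) = -0.01198 + 0.00251j   from Y*(Ω₁)=-0.02740 + 0.03528j, Y(Ω₂)=0.20882 + 0.17740j
  term(m=+2) = 0.15653 - 0.06851j   from Y*(Ω₁)=-0.09872 - 0.38630j, Y(Ω₂)=0.06928 + 0.42290j
  term(m=+3) = -0.06833 + 0.04867j   from Y*(Ω₁)=0.31119 + 0.13529j, Y(Ω₂)=-0.12749 + 0.21181j
  term(m=+4) = 0.00639 - 0.00691j   from Y*(Ω₁)=-0.11505 + 0.06291j, Y(Ω₂)=-0.06802 + 0.02290j
Accumulated sum 0.25783 + 0.00000j; after 4π/(2l+1) scaling, 0.36000 + 0.00000j ⇒ P_4 = 0.359998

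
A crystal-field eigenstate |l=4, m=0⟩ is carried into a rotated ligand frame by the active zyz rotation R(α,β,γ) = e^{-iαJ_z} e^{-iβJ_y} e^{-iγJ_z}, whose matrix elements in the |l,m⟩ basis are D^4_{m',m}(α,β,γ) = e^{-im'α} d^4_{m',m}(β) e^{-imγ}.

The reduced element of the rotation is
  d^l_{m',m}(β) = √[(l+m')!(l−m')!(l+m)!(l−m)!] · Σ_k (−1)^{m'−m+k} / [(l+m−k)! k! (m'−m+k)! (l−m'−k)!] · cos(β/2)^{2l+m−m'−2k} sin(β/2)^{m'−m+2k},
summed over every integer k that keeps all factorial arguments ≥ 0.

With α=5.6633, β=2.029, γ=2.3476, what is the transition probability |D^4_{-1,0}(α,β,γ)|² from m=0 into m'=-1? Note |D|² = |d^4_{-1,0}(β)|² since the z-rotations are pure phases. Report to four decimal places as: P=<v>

First d^4_{-1,0}(β=2.0290), then the phase factors e^{-i(-1)α} and e^{-i(0)γ}:
With c≡cos(β/2)=0.528045 and s≡sin(β/2)=0.849217, N=[6·120·24·24]^{1/2}=643.987578
k∈{1,2,3,4} keeps every argument non-negative
  k=1: (−1)^0·643.9876/(144)·0.5280^7·0.8492^1 = +0.043474
  k=2: (−1)^1·643.9876/(24)·0.5280^5·0.8492^3 = -0.674644
  k=3: (−1)^2·643.9876/(24)·0.5280^3·0.8492^5 = +1.744900
  k=4: (−1)^3·643.9876/(144)·0.5280^1·0.8492^7 = -0.752168
d^4_{-1,0}(2.0290) = +0.043474 -0.674644 +1.744900 -0.752168 = +0.361561
|D^4_{-1,0}|² = |d^4_{-1,0}(β)|² = (+0.361561)² = 0.130727 (the z-rotation phases have unit modulus)

P=0.1307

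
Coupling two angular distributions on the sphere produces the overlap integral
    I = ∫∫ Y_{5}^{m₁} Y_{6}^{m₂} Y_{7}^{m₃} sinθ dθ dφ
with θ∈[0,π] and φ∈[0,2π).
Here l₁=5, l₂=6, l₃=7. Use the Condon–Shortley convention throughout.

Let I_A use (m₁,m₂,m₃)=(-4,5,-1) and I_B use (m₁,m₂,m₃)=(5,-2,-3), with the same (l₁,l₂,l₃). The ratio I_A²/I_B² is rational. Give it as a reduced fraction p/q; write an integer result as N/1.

l's match ⇒ only the (l;m) 3-j factors differ between A and B.
A: triangle coeff Δ(5,6,7) = 1/174594420; Σ_t [3,4]: t=3:−1/174182400 t=4:+1/14515200 = 11/174182400; (3j)²=121/12597 [(5 6 7; -4 5 -1)], sign=+1
B: triangle coeff Δ(5,6,7) = 1/174594420; Σ_t [0,0]: t=0:+1/9953280 = 1/9953280; (3j)²=2450/138567 [(5 6 7; 5 -2 -3)], sign=+1
I_A²/I_B² = (121/12597)/(2450/138567) = 1331/2450

1331/2450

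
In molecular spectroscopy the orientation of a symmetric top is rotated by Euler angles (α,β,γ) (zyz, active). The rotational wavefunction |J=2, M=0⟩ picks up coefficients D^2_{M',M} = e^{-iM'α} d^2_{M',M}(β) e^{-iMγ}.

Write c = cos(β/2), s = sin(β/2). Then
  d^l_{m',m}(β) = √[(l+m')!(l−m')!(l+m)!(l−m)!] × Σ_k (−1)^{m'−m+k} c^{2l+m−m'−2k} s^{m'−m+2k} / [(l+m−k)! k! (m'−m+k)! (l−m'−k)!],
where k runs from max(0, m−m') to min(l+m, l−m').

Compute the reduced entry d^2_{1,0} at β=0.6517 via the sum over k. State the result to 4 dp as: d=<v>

d=-0.5906

d^2_{1,0}(β=0.6517) via the finite sum:
Half-angle: c=0.947379, s=0.320114. N=√(6·1·2·2)=4.898979
k∈{0,1} keeps every argument non-negative
  k=0: (−1)^1·4.8990/(2)·0.9474^3·0.3201^1 = -0.666733
  k=1: (−1)^2·4.8990/(2)·0.9474^1·0.3201^3 = +0.076123
d^2_{1,0}(0.6517) = -0.666733 +0.076123 = -0.590610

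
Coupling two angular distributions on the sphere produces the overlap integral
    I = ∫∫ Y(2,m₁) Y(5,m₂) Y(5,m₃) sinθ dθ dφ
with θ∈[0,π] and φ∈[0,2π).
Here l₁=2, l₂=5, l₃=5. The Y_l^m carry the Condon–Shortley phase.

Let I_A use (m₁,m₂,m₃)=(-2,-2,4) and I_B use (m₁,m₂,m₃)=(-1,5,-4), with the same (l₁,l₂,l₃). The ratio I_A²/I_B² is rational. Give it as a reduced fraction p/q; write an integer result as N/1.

8/15

Shared (l₁,l₂,l₃)=(2,5,5): N and (l;000)² cancel in I_A²/I_B².
A: Δ = 2!·2!·8!/13! = 1/38610; Racah Σ t=2..2: t=2:+1/20160 = 1/20160; ⇒ 3j(2 5 5; -2 -2 4)² = 12/715, sgn -1
B: Δ = 2!·2!·8!/13! = 1/38610; Racah Σ t=2..2: t=2:+1/80640 = 1/80640; ⇒ 3j(2 5 5; -1 5 -4)² = 9/286, sgn -1
I_A²/I_B² = (12/715)/(9/286) = 8/15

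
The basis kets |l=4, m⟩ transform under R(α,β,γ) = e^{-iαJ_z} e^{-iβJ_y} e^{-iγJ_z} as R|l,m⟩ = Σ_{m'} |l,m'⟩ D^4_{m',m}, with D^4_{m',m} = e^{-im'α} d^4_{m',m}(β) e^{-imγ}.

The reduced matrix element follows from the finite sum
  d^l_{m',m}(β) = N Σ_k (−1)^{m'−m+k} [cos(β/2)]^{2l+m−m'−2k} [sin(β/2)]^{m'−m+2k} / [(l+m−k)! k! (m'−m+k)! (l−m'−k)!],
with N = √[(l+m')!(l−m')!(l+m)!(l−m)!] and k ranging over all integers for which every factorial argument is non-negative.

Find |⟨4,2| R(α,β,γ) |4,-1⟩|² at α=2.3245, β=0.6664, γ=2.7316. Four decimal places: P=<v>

P=0.0946

First d^4_{2,-1}(β=0.6664), then the phase factors e^{-i(2)α} and e^{-i(-1)γ}:
With c≡cos(β/2)=0.945001 and s≡sin(β/2)=0.327069, N=[720·2·6·120]^{1/2}=1018.233765
The bounds max(0,m−m')=0 and min(l+m,l−m')=2 give 3 terms
  k=0: (−1)^3·1018.2338/(72)·0.9450^5·0.3271^3 = -0.372900
  k=1: (−1)^4·1018.2338/(48)·0.9450^3·0.3271^5 = +0.067003
  k=2: (−1)^5·1018.2338/(240)·0.9450^1·0.3271^7 = -0.001605
d^4_{2,-1}(0.6664) = -0.372900 +0.067003 -0.001605 = -0.307502
|D^4_{2,-1}|² = |d^4_{2,-1}(β)|² = (-0.307502)² = 0.094557 (the z-rotation phases have unit modulus)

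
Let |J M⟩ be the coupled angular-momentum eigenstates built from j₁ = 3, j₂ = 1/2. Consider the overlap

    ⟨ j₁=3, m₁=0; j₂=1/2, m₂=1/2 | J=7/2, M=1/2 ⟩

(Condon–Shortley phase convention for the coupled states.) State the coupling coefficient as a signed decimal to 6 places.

+√(4/7) = +0.755929

√[8·0!6!1!/8! · 3!3!1!0!4!3!] = √(5184/7)
  +(−1)^0/∏(0,0,3,1,3,0)! = 1/36  (running 1/36)
⟨..|..⟩ = √(5184/7)·(1/36) = +0.755929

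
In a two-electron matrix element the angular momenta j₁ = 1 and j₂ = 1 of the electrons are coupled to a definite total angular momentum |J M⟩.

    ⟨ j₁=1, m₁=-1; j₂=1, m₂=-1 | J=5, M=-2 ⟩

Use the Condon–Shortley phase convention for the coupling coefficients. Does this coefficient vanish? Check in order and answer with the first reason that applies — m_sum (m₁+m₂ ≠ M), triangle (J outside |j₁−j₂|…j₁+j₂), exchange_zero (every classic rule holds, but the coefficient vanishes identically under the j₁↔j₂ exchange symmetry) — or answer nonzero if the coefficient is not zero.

m-sum: m₁+m₂ = -1+(-1) = -2, M = -2  ✓
triangle: need |j₁−j₂| ≤ J ≤ j₁+j₂, i.e. J ∈ [0, 2]; J = 5 is outside ✗ ⇒ coefficient is 0

triangle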